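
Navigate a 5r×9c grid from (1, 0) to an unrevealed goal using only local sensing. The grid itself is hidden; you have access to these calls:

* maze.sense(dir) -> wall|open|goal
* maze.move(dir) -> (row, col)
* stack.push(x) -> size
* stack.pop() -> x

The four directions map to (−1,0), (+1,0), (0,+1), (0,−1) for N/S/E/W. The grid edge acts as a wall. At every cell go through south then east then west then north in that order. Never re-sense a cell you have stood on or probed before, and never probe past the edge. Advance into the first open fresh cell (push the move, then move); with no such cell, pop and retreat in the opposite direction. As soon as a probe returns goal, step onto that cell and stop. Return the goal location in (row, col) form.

[in] maze.sense dir→south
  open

[in] stack.push x→south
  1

[in] maze.move dir→south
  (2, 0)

[in] maze.sense dir→south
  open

[in] stack.push x→south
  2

[in] maze.move dir→south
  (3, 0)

[in] maze.sense dir→south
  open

[in] stack.push x→south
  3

[in] maze.move dir→south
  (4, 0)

[in] maze.sense dir→east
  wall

[in] stack.pop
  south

[in] maze.move dir→north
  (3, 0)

[in] maze.sense dir→east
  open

[in] stack.push x→east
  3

[in] maze.move dir→east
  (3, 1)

[in] maze.sense dir→east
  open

[in] stack.push x→east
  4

[in] maze.move dir→east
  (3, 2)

[in] maze.sense dir→south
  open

[in] stack.push x→south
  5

[in] maze.move dir→south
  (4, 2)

[in] maze.sense dir→east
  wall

[in] stack.pop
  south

[in] maze.move dir→north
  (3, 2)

[in] maze.sense dir→east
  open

[in] stack.push x→east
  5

[in] maze.move dir→east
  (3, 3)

[in] maze.sense dir→east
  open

[in] stack.push x→east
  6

[in] maze.move dir→east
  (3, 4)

[in] maze.sense dir→south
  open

[in] stack.push x→south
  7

[in] maze.move dir→south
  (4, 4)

[in] maze.sense dir→east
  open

[in] stack.push x→east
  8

[in] maze.move dir→east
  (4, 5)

[in] maze.sense dir→east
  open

[in] stack.push x→east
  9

[in] maze.move dir→east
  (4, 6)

[in] maze.sense dir→east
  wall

[in] maze.sense dir→north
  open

[in] stack.push x→north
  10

[in] maze.move dir→north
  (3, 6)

[in] maze.sense dir→east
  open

[in] stack.push x→east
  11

[in] maze.move dir→east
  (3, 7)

[in] maze.sense dir→east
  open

[in] stack.push x→east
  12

[in] maze.move dir→east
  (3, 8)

[in] maze.sense dir→south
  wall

[in] maze.sense dir→north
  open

[in] stack.push x→north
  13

[in] maze.move dir→north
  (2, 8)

[in] maze.sense dir→west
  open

[in] stack.push x→west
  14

[in] maze.move dir→west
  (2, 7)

[in] maze.sense dir→west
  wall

[in] maze.sense dir→north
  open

[in] stack.push x→north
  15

[in] maze.move dir→north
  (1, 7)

[in] maze.sense dir→east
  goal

[in] maze.move dir→east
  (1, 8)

Answer: (1, 8)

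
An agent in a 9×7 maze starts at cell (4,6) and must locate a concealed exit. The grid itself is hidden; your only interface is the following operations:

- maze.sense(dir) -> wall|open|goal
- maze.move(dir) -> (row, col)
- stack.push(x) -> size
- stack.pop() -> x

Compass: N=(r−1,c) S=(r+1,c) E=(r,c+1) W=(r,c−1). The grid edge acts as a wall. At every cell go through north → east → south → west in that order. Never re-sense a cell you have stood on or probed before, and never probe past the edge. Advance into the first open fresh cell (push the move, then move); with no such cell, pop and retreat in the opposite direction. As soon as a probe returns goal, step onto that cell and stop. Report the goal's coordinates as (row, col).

>>> maze.sense dir=north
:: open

>>> stack.push x=north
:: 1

>>> maze.move dir=north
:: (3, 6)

>>> maze.sense dir=north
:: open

>>> stack.push x=north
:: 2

>>> maze.move dir=north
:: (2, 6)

>>> maze.sense dir=north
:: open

>>> stack.push x=north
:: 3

>>> maze.move dir=north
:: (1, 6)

>>> maze.sense dir=north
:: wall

>>> maze.sense dir=west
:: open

>>> stack.push x=west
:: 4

>>> maze.move dir=west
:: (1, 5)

>>> maze.sense dir=north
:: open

>>> stack.push x=north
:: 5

>>> maze.move dir=north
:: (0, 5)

>>> maze.sense dir=west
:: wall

>>> stack.pop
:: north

>>> maze.move dir=south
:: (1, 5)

>>> maze.sense dir=south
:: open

>>> stack.push x=south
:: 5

>>> maze.move dir=south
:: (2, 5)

>>> maze.sense dir=south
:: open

>>> stack.push x=south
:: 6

>>> maze.move dir=south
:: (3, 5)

>>> maze.sense dir=south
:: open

>>> stack.push x=south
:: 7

>>> maze.move dir=south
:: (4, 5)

>>> maze.sense dir=south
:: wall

>>> maze.sense dir=west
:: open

>>> stack.push x=west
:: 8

>>> maze.move dir=west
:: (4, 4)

>>> maze.sense dir=north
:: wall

>>> maze.sense dir=south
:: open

>>> stack.push x=south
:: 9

>>> maze.move dir=south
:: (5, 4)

>>> maze.sense dir=south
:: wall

>>> maze.sense dir=west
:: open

>>> stack.push x=west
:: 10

>>> maze.move dir=west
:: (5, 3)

>>> maze.sense dir=north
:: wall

>>> maze.sense dir=south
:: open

>>> stack.push x=south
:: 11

>>> maze.move dir=south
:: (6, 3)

>>> maze.sense dir=south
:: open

>>> stack.push x=south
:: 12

>>> maze.move dir=south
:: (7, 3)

>>> maze.sense dir=east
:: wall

>>> maze.sense dir=south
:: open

>>> stack.push x=south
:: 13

>>> maze.move dir=south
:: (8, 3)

>>> maze.sense dir=east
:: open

>>> stack.push x=east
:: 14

>>> maze.move dir=east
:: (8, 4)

>>> maze.sense dir=east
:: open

>>> stack.push x=east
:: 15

>>> maze.move dir=east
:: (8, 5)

>>> maze.sense dir=north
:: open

>>> stack.push x=north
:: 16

>>> maze.move dir=north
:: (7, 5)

>>> maze.sense dir=north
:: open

>>> stack.push x=north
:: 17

>>> maze.move dir=north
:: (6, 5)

>>> maze.sense dir=east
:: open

>>> stack.push x=east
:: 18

>>> maze.move dir=east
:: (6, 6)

>>> maze.sense dir=north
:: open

>>> stack.push x=north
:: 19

>>> maze.move dir=north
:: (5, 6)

>>> stack.pop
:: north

>>> maze.move dir=south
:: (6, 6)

>>> maze.sense dir=south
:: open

>>> stack.push x=south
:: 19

>>> maze.move dir=south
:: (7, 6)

>>> maze.sense dir=south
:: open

>>> stack.push x=south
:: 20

>>> maze.move dir=south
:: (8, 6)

>>> stack.pop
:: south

>>> maze.move dir=north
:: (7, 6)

>>> stack.pop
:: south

>>> maze.move dir=north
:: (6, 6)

>>> stack.pop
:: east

>>> maze.move dir=west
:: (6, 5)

>>> stack.pop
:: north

>>> maze.move dir=south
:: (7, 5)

>>> stack.pop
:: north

>>> maze.move dir=south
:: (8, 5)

>>> stack.pop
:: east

>>> maze.move dir=west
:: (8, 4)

>>> stack.pop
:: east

>>> maze.move dir=west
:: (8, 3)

>>> maze.sense dir=west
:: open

>>> stack.push x=west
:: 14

>>> maze.move dir=west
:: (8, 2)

>>> maze.sense dir=north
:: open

>>> stack.push x=north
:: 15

>>> maze.move dir=north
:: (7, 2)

>>> maze.sense dir=north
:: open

>>> stack.push x=north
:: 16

>>> maze.move dir=north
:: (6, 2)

>>> maze.sense dir=north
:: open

>>> stack.push x=north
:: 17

>>> maze.move dir=north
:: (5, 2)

>>> maze.sense dir=north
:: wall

>>> maze.sense dir=west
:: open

>>> stack.push x=west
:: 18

>>> maze.move dir=west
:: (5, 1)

>>> maze.sense dir=north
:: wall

>>> maze.sense dir=south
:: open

>>> stack.push x=south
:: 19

>>> maze.move dir=south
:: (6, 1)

>>> maze.sense dir=south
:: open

>>> stack.push x=south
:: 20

>>> maze.move dir=south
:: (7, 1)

>>> maze.sense dir=south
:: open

>>> stack.push x=south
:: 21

>>> maze.move dir=south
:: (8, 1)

>>> maze.sense dir=west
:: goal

>>> maze.move dir=west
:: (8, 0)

Answer: (8, 0)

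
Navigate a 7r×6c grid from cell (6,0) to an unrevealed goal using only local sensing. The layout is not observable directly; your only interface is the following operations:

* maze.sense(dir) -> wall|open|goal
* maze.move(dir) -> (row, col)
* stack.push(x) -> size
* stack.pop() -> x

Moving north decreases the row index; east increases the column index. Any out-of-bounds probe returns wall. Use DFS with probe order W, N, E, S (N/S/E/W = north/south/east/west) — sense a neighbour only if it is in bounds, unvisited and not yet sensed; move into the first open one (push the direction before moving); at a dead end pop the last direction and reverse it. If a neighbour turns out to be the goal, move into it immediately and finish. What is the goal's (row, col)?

> maze.sense dir: north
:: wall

> maze.sense dir: east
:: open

> stack.push x: east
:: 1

> maze.move dir: east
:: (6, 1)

> maze.sense dir: north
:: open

> stack.push x: north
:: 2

> maze.move dir: north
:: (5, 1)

> maze.sense dir: north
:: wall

> maze.sense dir: east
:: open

> stack.push x: east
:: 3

> maze.move dir: east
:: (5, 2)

> maze.sense dir: north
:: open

> stack.push x: north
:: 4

> maze.move dir: north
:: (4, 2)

> maze.sense dir: north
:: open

> stack.push x: north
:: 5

> maze.move dir: north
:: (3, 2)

> maze.sense dir: west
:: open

> stack.push x: west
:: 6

> maze.move dir: west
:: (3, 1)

> maze.sense dir: west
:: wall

> maze.sense dir: north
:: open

> stack.push x: north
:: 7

> maze.move dir: north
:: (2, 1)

> maze.sense dir: west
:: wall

> maze.sense dir: north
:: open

> stack.push x: north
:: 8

> maze.move dir: north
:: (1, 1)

> maze.sense dir: west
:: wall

> maze.sense dir: north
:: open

> stack.push x: north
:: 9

> maze.move dir: north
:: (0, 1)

> maze.sense dir: west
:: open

> stack.push x: west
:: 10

> maze.move dir: west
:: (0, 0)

> stack.pop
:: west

> maze.move dir: east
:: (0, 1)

> maze.sense dir: east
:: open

> stack.push x: east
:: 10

> maze.move dir: east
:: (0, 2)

> maze.sense dir: east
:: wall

> maze.sense dir: south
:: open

> stack.push x: south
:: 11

> maze.move dir: south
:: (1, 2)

> maze.sense dir: east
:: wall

> maze.sense dir: south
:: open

> stack.push x: south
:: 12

> maze.move dir: south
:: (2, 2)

> maze.sense dir: east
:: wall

> stack.pop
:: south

> maze.move dir: north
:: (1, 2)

> stack.pop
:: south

> maze.move dir: north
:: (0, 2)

> stack.pop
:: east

> maze.move dir: west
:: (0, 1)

> stack.pop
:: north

> maze.move dir: south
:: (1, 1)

> stack.pop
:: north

> maze.move dir: south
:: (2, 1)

> stack.pop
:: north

> maze.move dir: south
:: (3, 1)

> stack.pop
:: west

> maze.move dir: east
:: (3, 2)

> maze.sense dir: east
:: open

> stack.push x: east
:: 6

> maze.move dir: east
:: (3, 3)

> maze.sense dir: east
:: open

> stack.push x: east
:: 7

> maze.move dir: east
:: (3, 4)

> maze.sense dir: north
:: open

> stack.push x: north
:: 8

> maze.move dir: north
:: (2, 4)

> maze.sense dir: north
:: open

> stack.push x: north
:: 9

> maze.move dir: north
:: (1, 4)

> maze.sense dir: north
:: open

> stack.push x: north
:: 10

> maze.move dir: north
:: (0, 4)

> maze.sense dir: east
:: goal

> maze.move dir: east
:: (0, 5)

Answer: (0, 5)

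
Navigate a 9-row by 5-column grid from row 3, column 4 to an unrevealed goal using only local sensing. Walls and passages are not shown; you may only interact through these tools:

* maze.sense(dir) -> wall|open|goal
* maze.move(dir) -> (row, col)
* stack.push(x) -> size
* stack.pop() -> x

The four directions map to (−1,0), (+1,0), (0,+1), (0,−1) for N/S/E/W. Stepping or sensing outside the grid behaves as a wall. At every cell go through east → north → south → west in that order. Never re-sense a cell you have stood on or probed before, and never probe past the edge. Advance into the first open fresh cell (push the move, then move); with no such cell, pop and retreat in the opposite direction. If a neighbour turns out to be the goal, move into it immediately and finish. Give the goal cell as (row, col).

>>> maze.sense north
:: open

>>> stack.push north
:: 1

>>> maze.move north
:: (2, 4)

>>> maze.sense north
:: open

>>> stack.push north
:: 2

>>> maze.move north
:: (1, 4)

>>> maze.sense north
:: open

>>> stack.push north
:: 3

>>> maze.move north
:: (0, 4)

>>> maze.sense west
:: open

>>> stack.push west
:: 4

>>> maze.move west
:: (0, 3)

>>> maze.sense south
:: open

>>> stack.push south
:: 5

>>> maze.move south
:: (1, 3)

>>> maze.sense south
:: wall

>>> maze.sense west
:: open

>>> stack.push west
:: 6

>>> maze.move west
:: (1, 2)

>>> maze.sense north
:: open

>>> stack.push north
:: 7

>>> maze.move north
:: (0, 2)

>>> maze.sense west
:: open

>>> stack.push west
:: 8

>>> maze.move west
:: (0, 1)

>>> maze.sense south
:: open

>>> stack.push south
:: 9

>>> maze.move south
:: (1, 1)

>>> maze.sense south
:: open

>>> stack.push south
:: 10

>>> maze.move south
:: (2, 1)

>>> maze.sense east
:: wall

>>> maze.sense south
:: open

>>> stack.push south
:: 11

>>> maze.move south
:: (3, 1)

>>> maze.sense east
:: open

>>> stack.push east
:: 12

>>> maze.move east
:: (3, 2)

>>> maze.sense east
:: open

>>> stack.push east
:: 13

>>> maze.move east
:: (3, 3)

>>> maze.sense south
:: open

>>> stack.push south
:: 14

>>> maze.move south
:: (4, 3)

>>> maze.sense east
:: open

>>> stack.push east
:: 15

>>> maze.move east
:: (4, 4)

>>> maze.sense south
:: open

>>> stack.push south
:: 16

>>> maze.move south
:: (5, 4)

>>> maze.sense south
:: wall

>>> maze.sense west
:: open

>>> stack.push west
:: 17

>>> maze.move west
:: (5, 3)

>>> maze.sense south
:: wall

>>> maze.sense west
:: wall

>>> stack.pop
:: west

>>> maze.move east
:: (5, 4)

>>> stack.pop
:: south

>>> maze.move north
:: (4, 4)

>>> stack.pop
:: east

>>> maze.move west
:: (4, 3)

>>> maze.sense west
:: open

>>> stack.push west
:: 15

>>> maze.move west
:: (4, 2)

>>> maze.sense west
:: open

>>> stack.push west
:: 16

>>> maze.move west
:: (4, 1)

>>> maze.sense south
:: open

>>> stack.push south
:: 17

>>> maze.move south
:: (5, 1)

>>> maze.sense south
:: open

>>> stack.push south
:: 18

>>> maze.move south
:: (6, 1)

>>> maze.sense east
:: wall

>>> maze.sense south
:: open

>>> stack.push south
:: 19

>>> maze.move south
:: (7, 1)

>>> maze.sense east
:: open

>>> stack.push east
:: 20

>>> maze.move east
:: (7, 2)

>>> maze.sense east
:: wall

>>> maze.sense south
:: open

>>> stack.push south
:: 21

>>> maze.move south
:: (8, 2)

>>> maze.sense east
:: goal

>>> maze.move east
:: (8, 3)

Answer: (8, 3)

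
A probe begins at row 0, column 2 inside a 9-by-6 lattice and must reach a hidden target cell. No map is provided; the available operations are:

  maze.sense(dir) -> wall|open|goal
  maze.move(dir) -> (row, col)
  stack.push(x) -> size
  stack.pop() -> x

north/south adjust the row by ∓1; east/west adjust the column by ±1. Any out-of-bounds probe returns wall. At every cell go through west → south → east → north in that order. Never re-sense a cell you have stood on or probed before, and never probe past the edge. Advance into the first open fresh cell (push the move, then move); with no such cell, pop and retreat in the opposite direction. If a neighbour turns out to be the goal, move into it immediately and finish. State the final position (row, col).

% sense west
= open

% push west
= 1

% move west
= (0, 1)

% sense west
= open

% push west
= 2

% move west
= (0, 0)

% sense south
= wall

% pop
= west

% move east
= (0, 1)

% sense south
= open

% push south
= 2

% move south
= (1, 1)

% sense south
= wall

% sense east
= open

% push east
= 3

% move east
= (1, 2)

% sense south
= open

% push south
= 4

% move south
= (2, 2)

% sense south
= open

% push south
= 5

% move south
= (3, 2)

% sense west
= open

% push west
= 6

% move west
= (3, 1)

% sense west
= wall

% sense south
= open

% push south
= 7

% move south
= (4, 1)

% sense west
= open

% push west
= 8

% move west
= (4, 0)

% sense south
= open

% push south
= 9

% move south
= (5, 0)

% sense south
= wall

% sense east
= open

% push east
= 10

% move east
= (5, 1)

% sense south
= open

% push south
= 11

% move south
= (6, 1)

% sense south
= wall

% sense east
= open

% push east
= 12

% move east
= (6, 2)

% sense south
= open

% push south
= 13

% move south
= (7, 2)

% sense south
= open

% push south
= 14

% move south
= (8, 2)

% sense west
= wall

% sense east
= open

% push east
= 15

% move east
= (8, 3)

% sense east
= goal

% move east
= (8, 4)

Answer: (8, 4)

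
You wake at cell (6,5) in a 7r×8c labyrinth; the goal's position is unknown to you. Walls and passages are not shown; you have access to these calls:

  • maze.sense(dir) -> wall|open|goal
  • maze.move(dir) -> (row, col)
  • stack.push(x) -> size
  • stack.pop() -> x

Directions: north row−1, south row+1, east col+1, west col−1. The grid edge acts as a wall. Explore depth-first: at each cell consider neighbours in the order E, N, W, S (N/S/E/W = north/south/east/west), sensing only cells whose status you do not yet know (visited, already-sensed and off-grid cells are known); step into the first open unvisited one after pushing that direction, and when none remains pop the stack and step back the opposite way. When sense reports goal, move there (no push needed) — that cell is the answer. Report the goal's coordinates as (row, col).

# sense(east) : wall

# sense(north) : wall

# sense(west) : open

# push(west) : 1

# move(west) : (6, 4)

# sense(north) : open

# push(north) : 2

# move(north) : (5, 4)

# sense(north) : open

# push(north) : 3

# move(north) : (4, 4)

# sense(east) : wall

# sense(north) : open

# push(north) : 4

# move(north) : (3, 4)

# sense(east) : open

# push(east) : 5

# move(east) : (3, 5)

# sense(east) : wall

# sense(north) : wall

# pop() : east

# move(west) : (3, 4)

# sense(north) : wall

# sense(west) : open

# push(west) : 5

# move(west) : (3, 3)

# sense(north) : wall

# sense(west) : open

# push(west) : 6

# move(west) : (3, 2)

# sense(north) : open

# push(north) : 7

# move(north) : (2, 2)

# sense(north) : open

# push(north) : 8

# move(north) : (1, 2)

# sense(east) : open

# push(east) : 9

# move(east) : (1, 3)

# sense(east) : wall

# sense(north) : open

# push(north) : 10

# move(north) : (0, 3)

# sense(east) : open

# push(east) : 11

# move(east) : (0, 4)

# sense(east) : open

# push(east) : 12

# move(east) : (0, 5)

# sense(east) : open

# push(east) : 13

# move(east) : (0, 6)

# sense(east) : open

# push(east) : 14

# move(east) : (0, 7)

# sense(south) : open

# push(south) : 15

# move(south) : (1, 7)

# sense(west) : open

# push(west) : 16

# move(west) : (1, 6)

# sense(west) : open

# push(west) : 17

# move(west) : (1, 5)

# pop() : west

# move(east) : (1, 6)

# sense(south) : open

# push(south) : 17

# move(south) : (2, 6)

# sense(east) : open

# push(east) : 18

# move(east) : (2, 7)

# sense(south) : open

# push(south) : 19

# move(south) : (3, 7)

# sense(south) : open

# push(south) : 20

# move(south) : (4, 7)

# sense(west) : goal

# move(west) : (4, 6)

Answer: (4, 6)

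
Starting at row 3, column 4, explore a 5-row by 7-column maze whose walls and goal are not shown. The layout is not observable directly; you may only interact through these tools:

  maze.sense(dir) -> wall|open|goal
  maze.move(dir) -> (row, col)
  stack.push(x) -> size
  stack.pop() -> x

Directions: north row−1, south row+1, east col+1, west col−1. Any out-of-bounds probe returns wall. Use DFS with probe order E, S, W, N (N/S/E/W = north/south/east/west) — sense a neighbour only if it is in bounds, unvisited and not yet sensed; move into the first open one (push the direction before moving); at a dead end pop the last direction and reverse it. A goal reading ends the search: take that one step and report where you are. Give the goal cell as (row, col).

Do: maze.sense[east]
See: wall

Do: maze.sense[south]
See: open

Do: stack.push[south]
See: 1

Do: maze.move[south]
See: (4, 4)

Do: maze.sense[east]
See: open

Do: stack.push[east]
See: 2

Do: maze.move[east]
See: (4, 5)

Do: maze.sense[east]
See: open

Do: stack.push[east]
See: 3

Do: maze.move[east]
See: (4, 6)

Do: maze.sense[north]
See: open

Do: stack.push[north]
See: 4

Do: maze.move[north]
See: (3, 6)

Do: maze.sense[north]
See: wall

Do: stack.pop[]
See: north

Do: maze.move[south]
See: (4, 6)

Do: stack.pop[]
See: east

Do: maze.move[west]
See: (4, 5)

Do: stack.pop[]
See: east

Do: maze.move[west]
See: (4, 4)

Do: maze.sense[west]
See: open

Do: stack.push[west]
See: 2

Do: maze.move[west]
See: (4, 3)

Do: maze.sense[west]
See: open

Do: stack.push[west]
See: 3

Do: maze.move[west]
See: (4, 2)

Do: maze.sense[west]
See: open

Do: stack.push[west]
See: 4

Do: maze.move[west]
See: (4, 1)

Do: maze.sense[west]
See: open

Do: stack.push[west]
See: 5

Do: maze.move[west]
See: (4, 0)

Do: maze.sense[north]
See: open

Do: stack.push[north]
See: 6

Do: maze.move[north]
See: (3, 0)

Do: maze.sense[east]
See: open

Do: stack.push[east]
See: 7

Do: maze.move[east]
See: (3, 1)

Do: maze.sense[east]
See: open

Do: stack.push[east]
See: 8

Do: maze.move[east]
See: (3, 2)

Do: maze.sense[east]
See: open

Do: stack.push[east]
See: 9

Do: maze.move[east]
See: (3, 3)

Do: maze.sense[north]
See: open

Do: stack.push[north]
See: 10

Do: maze.move[north]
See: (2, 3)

Do: maze.sense[east]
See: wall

Do: maze.sense[west]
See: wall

Do: maze.sense[north]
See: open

Do: stack.push[north]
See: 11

Do: maze.move[north]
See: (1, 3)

Do: maze.sense[east]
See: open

Do: stack.push[east]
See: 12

Do: maze.move[east]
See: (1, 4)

Do: maze.sense[east]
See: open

Do: stack.push[east]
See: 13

Do: maze.move[east]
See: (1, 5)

Do: maze.sense[east]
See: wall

Do: maze.sense[south]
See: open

Do: stack.push[south]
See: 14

Do: maze.move[south]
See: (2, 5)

Do: stack.pop[]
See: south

Do: maze.move[north]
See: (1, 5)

Do: maze.sense[north]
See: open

Do: stack.push[north]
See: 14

Do: maze.move[north]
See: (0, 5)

Do: maze.sense[east]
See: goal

Do: maze.move[east]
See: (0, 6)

Answer: (0, 6)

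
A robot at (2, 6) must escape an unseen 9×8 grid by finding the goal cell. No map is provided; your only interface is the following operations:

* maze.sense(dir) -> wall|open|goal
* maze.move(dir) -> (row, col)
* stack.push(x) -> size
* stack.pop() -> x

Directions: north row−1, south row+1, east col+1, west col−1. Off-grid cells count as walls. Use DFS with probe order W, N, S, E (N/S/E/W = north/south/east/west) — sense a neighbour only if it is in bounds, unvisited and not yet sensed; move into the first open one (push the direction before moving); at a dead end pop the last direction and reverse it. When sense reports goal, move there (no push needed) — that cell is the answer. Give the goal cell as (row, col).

Do: maze.sense[dir=west]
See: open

Do: stack.push[x=west]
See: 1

Do: maze.move[dir=west]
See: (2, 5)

Do: maze.sense[dir=west]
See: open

Do: stack.push[x=west]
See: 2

Do: maze.move[dir=west]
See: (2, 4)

Do: maze.sense[dir=west]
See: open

Do: stack.push[x=west]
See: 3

Do: maze.move[dir=west]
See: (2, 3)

Do: maze.sense[dir=west]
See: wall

Do: maze.sense[dir=north]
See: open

Do: stack.push[x=north]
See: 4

Do: maze.move[dir=north]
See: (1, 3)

Do: maze.sense[dir=west]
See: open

Do: stack.push[x=west]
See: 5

Do: maze.move[dir=west]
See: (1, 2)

Do: maze.sense[dir=west]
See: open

Do: stack.push[x=west]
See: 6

Do: maze.move[dir=west]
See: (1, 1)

Do: maze.sense[dir=west]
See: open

Do: stack.push[x=west]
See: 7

Do: maze.move[dir=west]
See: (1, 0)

Do: maze.sense[dir=north]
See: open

Do: stack.push[x=north]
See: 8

Do: maze.move[dir=north]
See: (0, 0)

Do: maze.sense[dir=east]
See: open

Do: stack.push[x=east]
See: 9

Do: maze.move[dir=east]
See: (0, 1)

Do: maze.sense[dir=east]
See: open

Do: stack.push[x=east]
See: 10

Do: maze.move[dir=east]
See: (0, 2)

Do: maze.sense[dir=east]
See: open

Do: stack.push[x=east]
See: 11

Do: maze.move[dir=east]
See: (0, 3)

Do: maze.sense[dir=east]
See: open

Do: stack.push[x=east]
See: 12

Do: maze.move[dir=east]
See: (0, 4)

Do: maze.sense[dir=south]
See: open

Do: stack.push[x=south]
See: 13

Do: maze.move[dir=south]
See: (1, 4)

Do: maze.sense[dir=east]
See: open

Do: stack.push[x=east]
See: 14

Do: maze.move[dir=east]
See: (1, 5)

Do: maze.sense[dir=north]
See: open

Do: stack.push[x=north]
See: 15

Do: maze.move[dir=north]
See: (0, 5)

Do: maze.sense[dir=east]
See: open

Do: stack.push[x=east]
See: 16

Do: maze.move[dir=east]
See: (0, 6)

Do: maze.sense[dir=south]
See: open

Do: stack.push[x=south]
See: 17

Do: maze.move[dir=south]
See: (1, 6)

Do: maze.sense[dir=east]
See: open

Do: stack.push[x=east]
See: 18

Do: maze.move[dir=east]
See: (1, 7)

Do: maze.sense[dir=north]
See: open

Do: stack.push[x=north]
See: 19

Do: maze.move[dir=north]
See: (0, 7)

Do: stack.pop[]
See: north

Do: maze.move[dir=south]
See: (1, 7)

Do: maze.sense[dir=south]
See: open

Do: stack.push[x=south]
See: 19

Do: maze.move[dir=south]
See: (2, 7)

Do: maze.sense[dir=south]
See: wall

Do: stack.pop[]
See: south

Do: maze.move[dir=north]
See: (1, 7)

Do: stack.pop[]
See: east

Do: maze.move[dir=west]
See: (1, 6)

Do: stack.pop[]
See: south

Do: maze.move[dir=north]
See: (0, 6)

Do: stack.pop[]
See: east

Do: maze.move[dir=west]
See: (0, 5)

Do: stack.pop[]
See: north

Do: maze.move[dir=south]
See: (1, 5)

Do: stack.pop[]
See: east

Do: maze.move[dir=west]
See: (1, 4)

Do: stack.pop[]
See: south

Do: maze.move[dir=north]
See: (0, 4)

Do: stack.pop[]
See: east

Do: maze.move[dir=west]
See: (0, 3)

Do: stack.pop[]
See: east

Do: maze.move[dir=west]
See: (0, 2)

Do: stack.pop[]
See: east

Do: maze.move[dir=west]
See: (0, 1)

Do: stack.pop[]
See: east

Do: maze.move[dir=west]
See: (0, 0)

Do: stack.pop[]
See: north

Do: maze.move[dir=south]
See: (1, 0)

Do: maze.sense[dir=south]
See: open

Do: stack.push[x=south]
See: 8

Do: maze.move[dir=south]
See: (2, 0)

Do: maze.sense[dir=south]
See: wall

Do: maze.sense[dir=east]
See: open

Do: stack.push[x=east]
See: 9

Do: maze.move[dir=east]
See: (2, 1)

Do: maze.sense[dir=south]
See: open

Do: stack.push[x=south]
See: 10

Do: maze.move[dir=south]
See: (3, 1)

Do: maze.sense[dir=south]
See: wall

Do: maze.sense[dir=east]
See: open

Do: stack.push[x=east]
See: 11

Do: maze.move[dir=east]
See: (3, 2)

Do: maze.sense[dir=south]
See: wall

Do: maze.sense[dir=east]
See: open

Do: stack.push[x=east]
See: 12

Do: maze.move[dir=east]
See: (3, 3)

Do: maze.sense[dir=south]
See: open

Do: stack.push[x=south]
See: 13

Do: maze.move[dir=south]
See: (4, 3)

Do: maze.sense[dir=south]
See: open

Do: stack.push[x=south]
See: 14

Do: maze.move[dir=south]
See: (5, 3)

Do: maze.sense[dir=west]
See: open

Do: stack.push[x=west]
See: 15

Do: maze.move[dir=west]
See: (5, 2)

Do: maze.sense[dir=west]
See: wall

Do: maze.sense[dir=south]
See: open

Do: stack.push[x=south]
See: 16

Do: maze.move[dir=south]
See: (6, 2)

Do: maze.sense[dir=west]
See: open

Do: stack.push[x=west]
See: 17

Do: maze.move[dir=west]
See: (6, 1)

Do: maze.sense[dir=west]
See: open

Do: stack.push[x=west]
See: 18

Do: maze.move[dir=west]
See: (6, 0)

Do: maze.sense[dir=north]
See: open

Do: stack.push[x=north]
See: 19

Do: maze.move[dir=north]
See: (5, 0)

Do: maze.sense[dir=north]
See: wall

Do: stack.pop[]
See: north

Do: maze.move[dir=south]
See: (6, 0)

Do: maze.sense[dir=south]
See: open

Do: stack.push[x=south]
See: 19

Do: maze.move[dir=south]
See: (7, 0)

Do: maze.sense[dir=south]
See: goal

Do: maze.move[dir=south]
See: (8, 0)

Answer: (8, 0)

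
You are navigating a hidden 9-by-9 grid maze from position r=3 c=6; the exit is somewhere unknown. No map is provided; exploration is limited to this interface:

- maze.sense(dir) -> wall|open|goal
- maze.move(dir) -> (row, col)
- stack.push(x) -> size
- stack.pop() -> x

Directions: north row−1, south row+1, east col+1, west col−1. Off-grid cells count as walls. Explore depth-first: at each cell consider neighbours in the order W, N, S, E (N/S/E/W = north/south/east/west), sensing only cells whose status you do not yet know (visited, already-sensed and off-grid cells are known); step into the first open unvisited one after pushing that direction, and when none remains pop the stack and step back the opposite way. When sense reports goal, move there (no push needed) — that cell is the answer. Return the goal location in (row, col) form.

Do: sense[dir=west]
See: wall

Do: sense[dir=north]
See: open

Do: push[x=north]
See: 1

Do: move[dir=north]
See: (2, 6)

Do: sense[dir=west]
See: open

Do: push[x=west]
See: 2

Do: move[dir=west]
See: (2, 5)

Do: sense[dir=west]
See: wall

Do: sense[dir=north]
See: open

Do: push[x=north]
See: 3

Do: move[dir=north]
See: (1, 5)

Do: sense[dir=west]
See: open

Do: push[x=west]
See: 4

Do: move[dir=west]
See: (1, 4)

Do: sense[dir=west]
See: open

Do: push[x=west]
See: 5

Do: move[dir=west]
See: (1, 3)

Do: sense[dir=west]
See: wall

Do: sense[dir=north]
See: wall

Do: sense[dir=south]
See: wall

Do: pop[]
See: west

Do: move[dir=east]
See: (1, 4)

Do: sense[dir=north]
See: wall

Do: pop[]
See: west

Do: move[dir=east]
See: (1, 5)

Do: sense[dir=north]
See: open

Do: push[x=north]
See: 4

Do: move[dir=north]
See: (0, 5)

Do: sense[dir=east]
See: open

Do: push[x=east]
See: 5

Do: move[dir=east]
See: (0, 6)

Do: sense[dir=south]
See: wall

Do: sense[dir=east]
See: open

Do: push[x=east]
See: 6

Do: move[dir=east]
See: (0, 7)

Do: sense[dir=south]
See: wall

Do: sense[dir=east]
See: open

Do: push[x=east]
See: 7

Do: move[dir=east]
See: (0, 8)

Do: sense[dir=south]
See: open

Do: push[x=south]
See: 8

Do: move[dir=south]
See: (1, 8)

Do: sense[dir=south]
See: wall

Do: pop[]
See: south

Do: move[dir=north]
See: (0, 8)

Do: pop[]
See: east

Do: move[dir=west]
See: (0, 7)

Do: pop[]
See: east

Do: move[dir=west]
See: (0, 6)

Do: pop[]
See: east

Do: move[dir=west]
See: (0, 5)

Do: pop[]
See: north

Do: move[dir=south]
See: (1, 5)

Do: pop[]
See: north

Do: move[dir=south]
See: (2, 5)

Do: pop[]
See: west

Do: move[dir=east]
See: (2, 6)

Do: sense[dir=east]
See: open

Do: push[x=east]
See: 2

Do: move[dir=east]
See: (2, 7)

Do: sense[dir=south]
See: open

Do: push[x=south]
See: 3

Do: move[dir=south]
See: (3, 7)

Do: sense[dir=south]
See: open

Do: push[x=south]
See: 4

Do: move[dir=south]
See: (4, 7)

Do: sense[dir=west]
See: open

Do: push[x=west]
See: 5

Do: move[dir=west]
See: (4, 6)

Do: sense[dir=west]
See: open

Do: push[x=west]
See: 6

Do: move[dir=west]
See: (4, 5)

Do: sense[dir=west]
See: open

Do: push[x=west]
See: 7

Do: move[dir=west]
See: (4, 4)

Do: sense[dir=west]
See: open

Do: push[x=west]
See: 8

Do: move[dir=west]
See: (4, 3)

Do: sense[dir=west]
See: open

Do: push[x=west]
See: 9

Do: move[dir=west]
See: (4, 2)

Do: sense[dir=west]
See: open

Do: push[x=west]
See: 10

Do: move[dir=west]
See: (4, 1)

Do: sense[dir=west]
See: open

Do: push[x=west]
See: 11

Do: move[dir=west]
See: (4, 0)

Do: sense[dir=north]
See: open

Do: push[x=north]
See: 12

Do: move[dir=north]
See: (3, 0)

Do: sense[dir=north]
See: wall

Do: sense[dir=east]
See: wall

Do: pop[]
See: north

Do: move[dir=south]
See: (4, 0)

Do: sense[dir=south]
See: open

Do: push[x=south]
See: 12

Do: move[dir=south]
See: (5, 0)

Do: sense[dir=south]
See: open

Do: push[x=south]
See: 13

Do: move[dir=south]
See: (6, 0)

Do: sense[dir=south]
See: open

Do: push[x=south]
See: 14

Do: move[dir=south]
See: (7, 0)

Do: sense[dir=south]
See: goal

Do: move[dir=south]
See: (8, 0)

Answer: (8, 0)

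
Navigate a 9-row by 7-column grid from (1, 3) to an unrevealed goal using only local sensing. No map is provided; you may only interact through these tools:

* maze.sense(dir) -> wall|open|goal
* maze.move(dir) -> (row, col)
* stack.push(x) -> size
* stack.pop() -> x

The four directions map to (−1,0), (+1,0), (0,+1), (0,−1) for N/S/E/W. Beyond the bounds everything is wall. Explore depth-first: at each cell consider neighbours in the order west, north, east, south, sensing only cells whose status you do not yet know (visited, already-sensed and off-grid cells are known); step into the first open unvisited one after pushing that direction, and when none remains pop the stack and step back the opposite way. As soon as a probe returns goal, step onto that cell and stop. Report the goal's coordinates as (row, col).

[in] maze.sense dir='west'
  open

[in] stack.push x='west'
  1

[in] maze.move dir='west'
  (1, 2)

[in] maze.sense dir='west'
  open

[in] stack.push x='west'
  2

[in] maze.move dir='west'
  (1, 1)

[in] maze.sense dir='west'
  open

[in] stack.push x='west'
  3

[in] maze.move dir='west'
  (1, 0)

[in] maze.sense dir='north'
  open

[in] stack.push x='north'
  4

[in] maze.move dir='north'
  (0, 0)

[in] maze.sense dir='east'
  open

[in] stack.push x='east'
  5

[in] maze.move dir='east'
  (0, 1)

[in] maze.sense dir='east'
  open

[in] stack.push x='east'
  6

[in] maze.move dir='east'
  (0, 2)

[in] maze.sense dir='east'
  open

[in] stack.push x='east'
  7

[in] maze.move dir='east'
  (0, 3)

[in] maze.sense dir='east'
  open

[in] stack.push x='east'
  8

[in] maze.move dir='east'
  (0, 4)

[in] maze.sense dir='east'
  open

[in] stack.push x='east'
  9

[in] maze.move dir='east'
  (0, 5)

[in] maze.sense dir='east'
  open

[in] stack.push x='east'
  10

[in] maze.move dir='east'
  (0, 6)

[in] maze.sense dir='south'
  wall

[in] stack.pop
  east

[in] maze.move dir='west'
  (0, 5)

[in] maze.sense dir='south'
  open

[in] stack.push x='south'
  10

[in] maze.move dir='south'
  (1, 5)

[in] maze.sense dir='west'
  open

[in] stack.push x='west'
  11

[in] maze.move dir='west'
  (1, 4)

[in] maze.sense dir='south'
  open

[in] stack.push x='south'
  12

[in] maze.move dir='south'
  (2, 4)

[in] maze.sense dir='west'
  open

[in] stack.push x='west'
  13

[in] maze.move dir='west'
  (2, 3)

[in] maze.sense dir='west'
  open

[in] stack.push x='west'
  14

[in] maze.move dir='west'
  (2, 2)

[in] maze.sense dir='west'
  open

[in] stack.push x='west'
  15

[in] maze.move dir='west'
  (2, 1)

[in] maze.sense dir='west'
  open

[in] stack.push x='west'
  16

[in] maze.move dir='west'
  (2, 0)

[in] maze.sense dir='south'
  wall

[in] stack.pop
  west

[in] maze.move dir='east'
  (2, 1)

[in] maze.sense dir='south'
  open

[in] stack.push x='south'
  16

[in] maze.move dir='south'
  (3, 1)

[in] maze.sense dir='east'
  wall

[in] maze.sense dir='south'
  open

[in] stack.push x='south'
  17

[in] maze.move dir='south'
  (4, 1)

[in] maze.sense dir='west'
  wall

[in] maze.sense dir='east'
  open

[in] stack.push x='east'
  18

[in] maze.move dir='east'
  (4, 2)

[in] maze.sense dir='east'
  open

[in] stack.push x='east'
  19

[in] maze.move dir='east'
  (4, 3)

[in] maze.sense dir='north'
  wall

[in] maze.sense dir='east'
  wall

[in] maze.sense dir='south'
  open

[in] stack.push x='south'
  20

[in] maze.move dir='south'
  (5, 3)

[in] maze.sense dir='west'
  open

[in] stack.push x='west'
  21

[in] maze.move dir='west'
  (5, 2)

[in] maze.sense dir='west'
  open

[in] stack.push x='west'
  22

[in] maze.move dir='west'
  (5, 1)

[in] maze.sense dir='west'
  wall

[in] maze.sense dir='south'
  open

[in] stack.push x='south'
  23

[in] maze.move dir='south'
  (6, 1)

[in] maze.sense dir='west'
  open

[in] stack.push x='west'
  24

[in] maze.move dir='west'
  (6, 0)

[in] maze.sense dir='south'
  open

[in] stack.push x='south'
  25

[in] maze.move dir='south'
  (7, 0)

[in] maze.sense dir='east'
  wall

[in] maze.sense dir='south'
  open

[in] stack.push x='south'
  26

[in] maze.move dir='south'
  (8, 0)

[in] maze.sense dir='east'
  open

[in] stack.push x='east'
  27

[in] maze.move dir='east'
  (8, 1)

[in] maze.sense dir='east'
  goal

[in] maze.move dir='east'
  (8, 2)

Answer: (8, 2)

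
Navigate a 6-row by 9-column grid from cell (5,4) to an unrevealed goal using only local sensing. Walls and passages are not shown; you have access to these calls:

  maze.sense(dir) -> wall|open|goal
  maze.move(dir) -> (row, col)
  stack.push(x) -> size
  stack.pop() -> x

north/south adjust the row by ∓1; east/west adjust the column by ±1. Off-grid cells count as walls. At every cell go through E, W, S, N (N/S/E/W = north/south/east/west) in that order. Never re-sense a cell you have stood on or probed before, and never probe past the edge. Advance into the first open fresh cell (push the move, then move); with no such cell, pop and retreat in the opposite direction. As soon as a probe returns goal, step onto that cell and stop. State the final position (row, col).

I call maze.sense passing dir=east, → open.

I run stack.push passing x=east, and observe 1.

Next I call maze.move passing dir=east, yielding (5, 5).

I run maze.sense passing dir=east, and observe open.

I call stack.push passing x=east, and observe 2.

Using maze.move passing dir=east, giving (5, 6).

I try maze.sense passing dir=east, → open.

Then stack.push passing x=east, and get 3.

Calling maze.move passing dir=east, and observe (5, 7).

Invoking maze.sense passing dir=east, — result: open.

Next I call stack.push passing x=east, — result: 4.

I invoke maze.move passing dir=east, yielding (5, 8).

I invoke maze.sense passing dir=north, : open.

Then stack.push passing x=north, and get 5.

I call maze.move passing dir=north, giving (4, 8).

Now I run maze.sense passing dir=west, → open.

I try stack.push passing x=west, → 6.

I try maze.move passing dir=west, and get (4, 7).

Now I run maze.sense passing dir=west, yielding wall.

Then maze.sense passing dir=north, and see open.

Using stack.push passing x=north, → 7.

Then maze.move passing dir=north, which returns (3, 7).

I call maze.sense passing dir=east, and observe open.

Now I run stack.push passing x=east, : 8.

I use maze.move passing dir=east, yielding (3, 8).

I invoke maze.sense passing dir=north, — result: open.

Now I run stack.push passing x=north, → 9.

Next I call maze.move passing dir=north, and observe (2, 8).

Invoking maze.sense passing dir=west, — result: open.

I use stack.push passing x=west, and observe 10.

Calling maze.move passing dir=west, — result: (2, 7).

I call maze.sense passing dir=west, : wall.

I call maze.sense passing dir=north, yielding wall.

Next I call stack.pop(), : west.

Next I call maze.move passing dir=east, : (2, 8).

I use maze.sense passing dir=north, yielding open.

Using stack.push passing x=north, : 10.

I run maze.move passing dir=north, : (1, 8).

I call maze.sense passing dir=north, — result: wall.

I use stack.pop(), — result: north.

Invoking maze.move passing dir=south, → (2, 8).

I call stack.pop(), yielding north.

I run maze.move passing dir=south, — result: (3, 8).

Using stack.pop, yielding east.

Using maze.move passing dir=west, : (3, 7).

Now I run maze.sense passing dir=west, yielding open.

I use stack.push passing x=west, and see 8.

Invoking maze.move passing dir=west, which returns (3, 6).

I call maze.sense passing dir=west, and get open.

Invoking stack.push passing x=west, which returns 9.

I use maze.move passing dir=west, and see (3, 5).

Then maze.sense passing dir=west, giving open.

I try stack.push passing x=west, yielding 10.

Next I call maze.move passing dir=west, which returns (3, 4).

I call maze.sense passing dir=west, yielding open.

I call stack.push passing x=west, and observe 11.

I use maze.move passing dir=west, yielding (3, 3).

Now I run maze.sense passing dir=west, giving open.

Now I run stack.push passing x=west, : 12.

Using maze.move passing dir=west, — result: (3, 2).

I use maze.sense passing dir=west, and get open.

I try stack.push passing x=west, : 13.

Now I run maze.move passing dir=west, and see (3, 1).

I use maze.sense passing dir=west, which returns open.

I invoke stack.push passing x=west, giving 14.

Now I run maze.move passing dir=west, which returns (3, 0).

Invoking maze.sense passing dir=south, which returns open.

I try stack.push passing x=south, and observe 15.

Using maze.move passing dir=south, yielding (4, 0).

I try maze.sense passing dir=east, and get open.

Calling stack.push passing x=east, and get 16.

Invoking maze.move passing dir=east, yielding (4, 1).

I try maze.sense passing dir=east, yielding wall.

I use maze.sense passing dir=south, → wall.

Next I call stack.pop, which returns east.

I try maze.move passing dir=west, which returns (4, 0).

Now I run maze.sense passing dir=south, and observe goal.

Invoking maze.move passing dir=south, and see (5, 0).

Answer: (5, 0)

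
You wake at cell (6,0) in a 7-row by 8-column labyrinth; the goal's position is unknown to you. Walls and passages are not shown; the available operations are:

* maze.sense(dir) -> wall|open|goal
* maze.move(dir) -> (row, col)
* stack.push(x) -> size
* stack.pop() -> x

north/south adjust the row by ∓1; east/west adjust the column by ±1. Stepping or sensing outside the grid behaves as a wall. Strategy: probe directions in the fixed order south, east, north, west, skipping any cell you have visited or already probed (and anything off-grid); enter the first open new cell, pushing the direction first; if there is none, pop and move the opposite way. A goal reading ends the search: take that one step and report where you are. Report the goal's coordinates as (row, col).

Do: sense[dir=east]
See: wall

Do: sense[dir=north]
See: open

Do: push[x=north]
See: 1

Do: move[dir=north]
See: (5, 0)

Do: sense[dir=east]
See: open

Do: push[x=east]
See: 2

Do: move[dir=east]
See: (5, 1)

Do: sense[dir=east]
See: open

Do: push[x=east]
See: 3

Do: move[dir=east]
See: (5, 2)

Do: sense[dir=south]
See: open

Do: push[x=south]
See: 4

Do: move[dir=south]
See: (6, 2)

Do: sense[dir=east]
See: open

Do: push[x=east]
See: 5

Do: move[dir=east]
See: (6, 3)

Do: sense[dir=east]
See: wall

Do: sense[dir=north]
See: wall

Do: pop[]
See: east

Do: move[dir=west]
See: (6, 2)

Do: pop[]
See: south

Do: move[dir=north]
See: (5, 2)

Do: sense[dir=north]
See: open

Do: push[x=north]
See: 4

Do: move[dir=north]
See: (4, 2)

Do: sense[dir=east]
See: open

Do: push[x=east]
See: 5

Do: move[dir=east]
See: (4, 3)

Do: sense[dir=east]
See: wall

Do: sense[dir=north]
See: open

Do: push[x=north]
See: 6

Do: move[dir=north]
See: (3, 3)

Do: sense[dir=east]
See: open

Do: push[x=east]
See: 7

Do: move[dir=east]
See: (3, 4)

Do: sense[dir=east]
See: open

Do: push[x=east]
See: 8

Do: move[dir=east]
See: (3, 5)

Do: sense[dir=south]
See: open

Do: push[x=south]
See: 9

Do: move[dir=south]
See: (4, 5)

Do: sense[dir=south]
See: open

Do: push[x=south]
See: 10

Do: move[dir=south]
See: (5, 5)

Do: sense[dir=south]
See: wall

Do: sense[dir=east]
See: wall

Do: sense[dir=west]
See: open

Do: push[x=west]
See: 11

Do: move[dir=west]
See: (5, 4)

Do: pop[]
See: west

Do: move[dir=east]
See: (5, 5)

Do: pop[]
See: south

Do: move[dir=north]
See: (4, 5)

Do: sense[dir=east]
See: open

Do: push[x=east]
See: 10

Do: move[dir=east]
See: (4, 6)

Do: sense[dir=east]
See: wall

Do: sense[dir=north]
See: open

Do: push[x=north]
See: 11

Do: move[dir=north]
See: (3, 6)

Do: sense[dir=east]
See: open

Do: push[x=east]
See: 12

Do: move[dir=east]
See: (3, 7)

Do: sense[dir=north]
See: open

Do: push[x=north]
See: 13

Do: move[dir=north]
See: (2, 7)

Do: sense[dir=north]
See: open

Do: push[x=north]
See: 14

Do: move[dir=north]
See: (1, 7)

Do: sense[dir=north]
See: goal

Do: move[dir=north]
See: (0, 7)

Answer: (0, 7)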